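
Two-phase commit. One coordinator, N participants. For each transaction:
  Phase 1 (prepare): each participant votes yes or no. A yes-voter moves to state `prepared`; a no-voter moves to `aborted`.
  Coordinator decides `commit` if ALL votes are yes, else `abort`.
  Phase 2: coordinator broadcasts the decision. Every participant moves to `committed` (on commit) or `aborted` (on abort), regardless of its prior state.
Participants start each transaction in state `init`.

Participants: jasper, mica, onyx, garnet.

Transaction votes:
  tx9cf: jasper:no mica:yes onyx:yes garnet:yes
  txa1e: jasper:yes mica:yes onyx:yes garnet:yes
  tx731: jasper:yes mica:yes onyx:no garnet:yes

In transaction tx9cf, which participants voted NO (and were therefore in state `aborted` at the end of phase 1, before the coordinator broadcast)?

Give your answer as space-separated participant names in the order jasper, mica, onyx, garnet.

Txn tx9cf phase 1: jasper no -> aborted; mica yes -> prepared; onyx yes -> prepared; garnet yes -> prepared

Answer: jasper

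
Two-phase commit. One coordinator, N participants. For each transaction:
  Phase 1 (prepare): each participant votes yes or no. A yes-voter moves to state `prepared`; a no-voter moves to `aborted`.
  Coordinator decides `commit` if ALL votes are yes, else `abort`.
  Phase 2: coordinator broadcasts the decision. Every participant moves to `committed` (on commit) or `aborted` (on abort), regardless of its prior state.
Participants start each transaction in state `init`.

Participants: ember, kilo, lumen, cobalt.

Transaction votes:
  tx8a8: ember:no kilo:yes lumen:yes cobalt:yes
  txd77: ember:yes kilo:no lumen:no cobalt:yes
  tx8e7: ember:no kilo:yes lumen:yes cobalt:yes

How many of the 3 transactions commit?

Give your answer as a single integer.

Answer: 0

Derivation:
tx8a8: no from ember -> abort (commits=0)
txd77: no from kilo, lumen -> abort (commits=0)
tx8e7: no from ember -> abort (commits=0)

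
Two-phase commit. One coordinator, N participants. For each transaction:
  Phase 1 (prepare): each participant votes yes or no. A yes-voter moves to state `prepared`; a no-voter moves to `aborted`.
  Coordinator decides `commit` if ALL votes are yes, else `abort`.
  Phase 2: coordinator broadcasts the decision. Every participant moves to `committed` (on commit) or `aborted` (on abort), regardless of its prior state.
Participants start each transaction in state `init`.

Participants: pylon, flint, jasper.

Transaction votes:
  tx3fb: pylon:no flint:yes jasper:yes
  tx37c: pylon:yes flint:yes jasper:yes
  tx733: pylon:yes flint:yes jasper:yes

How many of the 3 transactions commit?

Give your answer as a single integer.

tx3fb: no from pylon -> abort (commits=0)
tx37c: all yes -> commit (commits=1)
tx733: all yes -> commit (commits=2)

Answer: 2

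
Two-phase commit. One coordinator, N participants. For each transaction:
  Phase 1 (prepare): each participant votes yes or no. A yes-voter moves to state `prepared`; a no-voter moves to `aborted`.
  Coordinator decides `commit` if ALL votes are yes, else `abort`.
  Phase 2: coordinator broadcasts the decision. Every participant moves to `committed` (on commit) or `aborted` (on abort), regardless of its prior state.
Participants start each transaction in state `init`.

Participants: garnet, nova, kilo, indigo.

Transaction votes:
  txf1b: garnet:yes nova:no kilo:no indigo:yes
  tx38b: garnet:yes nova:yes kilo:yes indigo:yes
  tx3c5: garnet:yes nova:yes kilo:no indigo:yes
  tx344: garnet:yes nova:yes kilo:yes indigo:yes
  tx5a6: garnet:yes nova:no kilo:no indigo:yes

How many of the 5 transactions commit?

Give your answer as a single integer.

txf1b: no from nova, kilo -> abort (commits=0)
tx38b: all yes -> commit (commits=1)
tx3c5: no from kilo -> abort (commits=1)
tx344: all yes -> commit (commits=2)
tx5a6: no from nova, kilo -> abort (commits=2)

Answer: 2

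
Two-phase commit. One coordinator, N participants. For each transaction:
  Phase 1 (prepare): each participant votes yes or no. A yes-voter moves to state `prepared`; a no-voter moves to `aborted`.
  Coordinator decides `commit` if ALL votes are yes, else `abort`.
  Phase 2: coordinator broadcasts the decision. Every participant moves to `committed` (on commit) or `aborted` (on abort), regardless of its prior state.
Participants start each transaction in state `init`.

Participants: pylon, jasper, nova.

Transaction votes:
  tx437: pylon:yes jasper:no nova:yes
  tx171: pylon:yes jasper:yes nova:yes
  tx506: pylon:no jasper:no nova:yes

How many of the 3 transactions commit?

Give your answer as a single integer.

Answer: 1

Derivation:
tx437: no from jasper -> abort (commits=0)
tx171: all yes -> commit (commits=1)
tx506: no from pylon, jasper -> abort (commits=1)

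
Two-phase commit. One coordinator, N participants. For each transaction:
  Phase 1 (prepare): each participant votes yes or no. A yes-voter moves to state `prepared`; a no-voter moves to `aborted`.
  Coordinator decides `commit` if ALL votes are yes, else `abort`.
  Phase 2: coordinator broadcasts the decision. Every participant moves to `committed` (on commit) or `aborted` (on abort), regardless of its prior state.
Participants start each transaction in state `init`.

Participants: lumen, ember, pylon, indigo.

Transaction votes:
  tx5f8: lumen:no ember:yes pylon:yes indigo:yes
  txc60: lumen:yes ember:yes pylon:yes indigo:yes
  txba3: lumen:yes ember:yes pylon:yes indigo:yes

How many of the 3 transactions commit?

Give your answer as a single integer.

Answer: 2

Derivation:
tx5f8: no from lumen -> abort (commits=0)
txc60: all yes -> commit (commits=1)
txba3: all yes -> commit (commits=2)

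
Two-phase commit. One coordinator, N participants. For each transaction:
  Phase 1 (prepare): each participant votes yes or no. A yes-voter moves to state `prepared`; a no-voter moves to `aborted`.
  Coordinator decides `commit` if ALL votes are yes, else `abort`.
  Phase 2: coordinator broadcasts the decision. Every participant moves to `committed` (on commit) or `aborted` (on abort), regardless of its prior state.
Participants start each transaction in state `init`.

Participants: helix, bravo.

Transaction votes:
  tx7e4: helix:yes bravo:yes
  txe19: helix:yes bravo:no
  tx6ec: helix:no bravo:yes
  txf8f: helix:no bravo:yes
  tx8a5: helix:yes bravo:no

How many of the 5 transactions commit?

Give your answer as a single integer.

Answer: 1

Derivation:
tx7e4: all yes -> commit (commits=1)
txe19: no from bravo -> abort (commits=1)
tx6ec: no from helix -> abort (commits=1)
txf8f: no from helix -> abort (commits=1)
tx8a5: no from bravo -> abort (commits=1)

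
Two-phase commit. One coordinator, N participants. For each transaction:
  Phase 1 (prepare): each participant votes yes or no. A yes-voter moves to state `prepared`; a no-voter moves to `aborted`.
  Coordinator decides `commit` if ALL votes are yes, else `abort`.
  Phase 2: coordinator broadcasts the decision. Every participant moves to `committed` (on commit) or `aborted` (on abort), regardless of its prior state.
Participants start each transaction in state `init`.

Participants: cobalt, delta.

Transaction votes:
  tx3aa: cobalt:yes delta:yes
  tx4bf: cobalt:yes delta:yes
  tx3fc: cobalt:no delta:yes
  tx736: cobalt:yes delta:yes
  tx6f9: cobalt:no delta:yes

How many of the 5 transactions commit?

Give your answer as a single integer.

Answer: 3

Derivation:
tx3aa: all yes -> commit (commits=1)
tx4bf: all yes -> commit (commits=2)
tx3fc: no from cobalt -> abort (commits=2)
tx736: all yes -> commit (commits=3)
tx6f9: no from cobalt -> abort (commits=3)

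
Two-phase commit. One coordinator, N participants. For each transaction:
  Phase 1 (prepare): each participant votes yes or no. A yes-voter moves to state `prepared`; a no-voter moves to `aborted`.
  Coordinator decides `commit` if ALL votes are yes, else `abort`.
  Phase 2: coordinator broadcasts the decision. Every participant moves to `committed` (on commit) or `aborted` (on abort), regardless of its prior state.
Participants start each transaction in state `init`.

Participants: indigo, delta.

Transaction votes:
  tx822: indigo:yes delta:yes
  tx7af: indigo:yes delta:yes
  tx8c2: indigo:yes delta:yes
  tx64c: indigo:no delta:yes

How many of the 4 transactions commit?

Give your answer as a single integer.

tx822: all yes -> commit (commits=1)
tx7af: all yes -> commit (commits=2)
tx8c2: all yes -> commit (commits=3)
tx64c: no from indigo -> abort (commits=3)

Answer: 3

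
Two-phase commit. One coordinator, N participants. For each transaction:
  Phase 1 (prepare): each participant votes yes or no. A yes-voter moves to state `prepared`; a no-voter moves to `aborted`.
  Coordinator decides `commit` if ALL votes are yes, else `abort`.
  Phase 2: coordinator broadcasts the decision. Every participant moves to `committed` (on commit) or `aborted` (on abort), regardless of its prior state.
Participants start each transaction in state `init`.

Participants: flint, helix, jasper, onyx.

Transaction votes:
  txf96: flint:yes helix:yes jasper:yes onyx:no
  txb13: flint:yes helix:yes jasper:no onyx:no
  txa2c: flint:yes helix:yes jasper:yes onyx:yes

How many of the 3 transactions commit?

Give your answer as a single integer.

txf96: no from onyx -> abort (commits=0)
txb13: no from jasper, onyx -> abort (commits=0)
txa2c: all yes -> commit (commits=1)

Answer: 1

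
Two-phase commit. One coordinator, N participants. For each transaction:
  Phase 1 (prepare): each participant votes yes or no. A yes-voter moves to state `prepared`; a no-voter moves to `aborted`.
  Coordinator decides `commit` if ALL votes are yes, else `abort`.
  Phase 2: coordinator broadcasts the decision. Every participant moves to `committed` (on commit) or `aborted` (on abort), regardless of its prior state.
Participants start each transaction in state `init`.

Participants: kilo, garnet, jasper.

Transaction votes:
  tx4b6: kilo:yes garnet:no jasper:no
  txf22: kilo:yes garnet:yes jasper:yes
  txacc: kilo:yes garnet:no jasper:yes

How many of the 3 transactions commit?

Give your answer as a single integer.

tx4b6: no from garnet, jasper -> abort (commits=0)
txf22: all yes -> commit (commits=1)
txacc: no from garnet -> abort (commits=1)

Answer: 1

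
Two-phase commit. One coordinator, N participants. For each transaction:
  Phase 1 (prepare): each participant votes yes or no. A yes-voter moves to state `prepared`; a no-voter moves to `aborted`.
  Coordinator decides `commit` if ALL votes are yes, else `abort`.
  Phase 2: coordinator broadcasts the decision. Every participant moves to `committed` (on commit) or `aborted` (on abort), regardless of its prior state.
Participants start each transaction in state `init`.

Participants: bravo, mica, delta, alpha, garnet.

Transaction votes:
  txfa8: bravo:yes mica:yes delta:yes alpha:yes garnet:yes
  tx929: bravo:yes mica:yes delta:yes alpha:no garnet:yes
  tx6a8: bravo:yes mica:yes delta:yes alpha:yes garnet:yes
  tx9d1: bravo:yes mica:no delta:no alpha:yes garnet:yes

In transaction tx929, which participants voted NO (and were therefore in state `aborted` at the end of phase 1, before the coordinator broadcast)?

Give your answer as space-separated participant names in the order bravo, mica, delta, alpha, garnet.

Answer: alpha

Derivation:
Txn tx929 phase 1: bravo yes -> prepared; mica yes -> prepared; delta yes -> prepared; alpha no -> aborted; garnet yes -> prepared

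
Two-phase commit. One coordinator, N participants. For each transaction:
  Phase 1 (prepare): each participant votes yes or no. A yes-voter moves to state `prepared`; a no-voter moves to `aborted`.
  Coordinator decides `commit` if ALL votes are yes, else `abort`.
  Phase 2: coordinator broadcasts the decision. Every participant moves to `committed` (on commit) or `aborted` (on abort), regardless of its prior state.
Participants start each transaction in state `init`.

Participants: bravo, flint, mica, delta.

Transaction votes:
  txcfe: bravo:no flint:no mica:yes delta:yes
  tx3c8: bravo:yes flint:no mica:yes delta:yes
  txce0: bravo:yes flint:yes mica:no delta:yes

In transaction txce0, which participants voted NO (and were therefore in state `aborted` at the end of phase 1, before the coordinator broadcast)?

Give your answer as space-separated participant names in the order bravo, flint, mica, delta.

Answer: mica

Derivation:
Txn txce0 phase 1: bravo yes -> prepared; flint yes -> prepared; mica no -> aborted; delta yes -> prepared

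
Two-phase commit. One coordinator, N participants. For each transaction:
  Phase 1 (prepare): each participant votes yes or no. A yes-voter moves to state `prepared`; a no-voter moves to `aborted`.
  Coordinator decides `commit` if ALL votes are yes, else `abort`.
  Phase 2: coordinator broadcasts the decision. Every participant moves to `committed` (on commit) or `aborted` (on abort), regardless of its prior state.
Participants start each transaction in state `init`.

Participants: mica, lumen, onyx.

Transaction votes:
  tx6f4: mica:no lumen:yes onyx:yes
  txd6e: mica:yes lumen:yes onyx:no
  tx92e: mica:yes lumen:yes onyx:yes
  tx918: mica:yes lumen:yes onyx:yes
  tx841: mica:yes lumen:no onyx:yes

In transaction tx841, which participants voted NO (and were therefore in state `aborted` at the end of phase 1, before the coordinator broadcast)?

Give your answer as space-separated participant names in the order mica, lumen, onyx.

Answer: lumen

Derivation:
Txn tx841 phase 1: mica yes -> prepared; lumen no -> aborted; onyx yes -> prepared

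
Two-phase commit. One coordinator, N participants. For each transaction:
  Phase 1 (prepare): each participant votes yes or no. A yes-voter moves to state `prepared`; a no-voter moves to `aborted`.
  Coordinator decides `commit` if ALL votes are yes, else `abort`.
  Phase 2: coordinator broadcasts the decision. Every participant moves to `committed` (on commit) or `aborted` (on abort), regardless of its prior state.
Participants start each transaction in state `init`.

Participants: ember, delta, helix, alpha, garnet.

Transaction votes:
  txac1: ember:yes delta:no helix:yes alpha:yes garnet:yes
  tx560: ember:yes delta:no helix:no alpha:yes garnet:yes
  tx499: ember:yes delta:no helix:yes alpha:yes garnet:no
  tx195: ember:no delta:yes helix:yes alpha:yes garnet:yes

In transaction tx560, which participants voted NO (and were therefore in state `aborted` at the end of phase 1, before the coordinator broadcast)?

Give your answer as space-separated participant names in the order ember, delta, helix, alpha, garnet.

Txn tx560 phase 1: ember yes -> prepared; delta no -> aborted; helix no -> aborted; alpha yes -> prepared; garnet yes -> prepared

Answer: delta helix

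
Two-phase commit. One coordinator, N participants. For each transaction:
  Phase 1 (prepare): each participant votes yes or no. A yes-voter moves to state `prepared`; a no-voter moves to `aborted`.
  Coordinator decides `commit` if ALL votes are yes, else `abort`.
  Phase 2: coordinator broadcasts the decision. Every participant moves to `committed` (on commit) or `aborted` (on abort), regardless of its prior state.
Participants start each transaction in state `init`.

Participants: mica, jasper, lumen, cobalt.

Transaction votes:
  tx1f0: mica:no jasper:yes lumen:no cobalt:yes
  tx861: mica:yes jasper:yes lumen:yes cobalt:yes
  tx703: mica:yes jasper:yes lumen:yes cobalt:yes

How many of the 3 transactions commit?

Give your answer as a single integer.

Answer: 2

Derivation:
tx1f0: no from mica, lumen -> abort (commits=0)
tx861: all yes -> commit (commits=1)
tx703: all yes -> commit (commits=2)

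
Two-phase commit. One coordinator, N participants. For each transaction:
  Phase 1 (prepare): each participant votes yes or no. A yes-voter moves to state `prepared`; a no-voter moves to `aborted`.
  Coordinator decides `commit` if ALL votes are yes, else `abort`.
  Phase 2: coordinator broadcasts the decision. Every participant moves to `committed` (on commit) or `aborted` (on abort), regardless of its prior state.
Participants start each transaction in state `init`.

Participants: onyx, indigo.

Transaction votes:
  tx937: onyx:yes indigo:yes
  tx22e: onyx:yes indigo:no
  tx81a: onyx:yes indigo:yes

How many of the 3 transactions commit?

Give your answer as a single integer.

tx937: all yes -> commit (commits=1)
tx22e: no from indigo -> abort (commits=1)
tx81a: all yes -> commit (commits=2)

Answer: 2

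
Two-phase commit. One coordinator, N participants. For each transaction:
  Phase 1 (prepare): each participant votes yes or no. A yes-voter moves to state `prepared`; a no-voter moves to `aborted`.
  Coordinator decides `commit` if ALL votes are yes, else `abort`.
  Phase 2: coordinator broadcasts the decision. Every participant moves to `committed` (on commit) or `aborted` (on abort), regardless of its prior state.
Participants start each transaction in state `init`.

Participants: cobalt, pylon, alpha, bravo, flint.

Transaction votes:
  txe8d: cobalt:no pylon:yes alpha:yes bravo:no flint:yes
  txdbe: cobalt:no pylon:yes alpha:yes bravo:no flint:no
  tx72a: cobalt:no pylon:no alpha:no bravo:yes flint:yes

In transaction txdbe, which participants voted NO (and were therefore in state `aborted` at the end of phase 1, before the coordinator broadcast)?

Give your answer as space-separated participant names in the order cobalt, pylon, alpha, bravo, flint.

Txn txdbe phase 1: cobalt no -> aborted; pylon yes -> prepared; alpha yes -> prepared; bravo no -> aborted; flint no -> aborted

Answer: cobalt bravo flint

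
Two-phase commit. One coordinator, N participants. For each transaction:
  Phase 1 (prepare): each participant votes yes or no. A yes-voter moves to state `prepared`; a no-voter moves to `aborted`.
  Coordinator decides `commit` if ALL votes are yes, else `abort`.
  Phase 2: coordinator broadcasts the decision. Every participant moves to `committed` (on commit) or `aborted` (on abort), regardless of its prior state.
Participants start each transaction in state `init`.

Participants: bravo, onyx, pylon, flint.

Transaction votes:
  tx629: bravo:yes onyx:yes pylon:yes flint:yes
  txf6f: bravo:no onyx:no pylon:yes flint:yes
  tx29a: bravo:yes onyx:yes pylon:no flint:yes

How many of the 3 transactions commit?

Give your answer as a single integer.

tx629: all yes -> commit (commits=1)
txf6f: no from bravo, onyx -> abort (commits=1)
tx29a: no from pylon -> abort (commits=1)

Answer: 1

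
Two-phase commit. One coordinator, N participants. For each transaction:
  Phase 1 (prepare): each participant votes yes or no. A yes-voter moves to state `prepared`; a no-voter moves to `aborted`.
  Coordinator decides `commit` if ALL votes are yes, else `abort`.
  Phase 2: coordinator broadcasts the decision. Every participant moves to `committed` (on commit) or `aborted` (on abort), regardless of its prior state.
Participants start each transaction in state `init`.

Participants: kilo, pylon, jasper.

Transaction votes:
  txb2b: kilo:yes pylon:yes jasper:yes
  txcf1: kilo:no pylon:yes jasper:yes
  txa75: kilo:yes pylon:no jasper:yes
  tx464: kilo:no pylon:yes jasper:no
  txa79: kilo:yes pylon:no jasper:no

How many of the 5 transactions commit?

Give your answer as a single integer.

Answer: 1

Derivation:
txb2b: all yes -> commit (commits=1)
txcf1: no from kilo -> abort (commits=1)
txa75: no from pylon -> abort (commits=1)
tx464: no from kilo, jasper -> abort (commits=1)
txa79: no from pylon, jasper -> abort (commits=1)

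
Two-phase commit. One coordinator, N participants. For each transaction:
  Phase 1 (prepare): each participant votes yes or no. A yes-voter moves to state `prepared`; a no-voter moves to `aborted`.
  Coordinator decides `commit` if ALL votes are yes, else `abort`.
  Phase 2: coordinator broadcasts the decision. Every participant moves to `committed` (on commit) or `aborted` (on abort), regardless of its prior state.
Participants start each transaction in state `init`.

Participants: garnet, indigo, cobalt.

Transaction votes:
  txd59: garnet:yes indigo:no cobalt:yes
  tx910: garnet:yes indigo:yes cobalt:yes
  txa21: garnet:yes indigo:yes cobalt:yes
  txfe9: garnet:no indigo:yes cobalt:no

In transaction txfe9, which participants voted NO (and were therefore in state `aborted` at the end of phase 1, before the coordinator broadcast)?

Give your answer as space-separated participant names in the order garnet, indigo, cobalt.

Txn txfe9 phase 1: garnet no -> aborted; indigo yes -> prepared; cobalt no -> aborted

Answer: garnet cobalt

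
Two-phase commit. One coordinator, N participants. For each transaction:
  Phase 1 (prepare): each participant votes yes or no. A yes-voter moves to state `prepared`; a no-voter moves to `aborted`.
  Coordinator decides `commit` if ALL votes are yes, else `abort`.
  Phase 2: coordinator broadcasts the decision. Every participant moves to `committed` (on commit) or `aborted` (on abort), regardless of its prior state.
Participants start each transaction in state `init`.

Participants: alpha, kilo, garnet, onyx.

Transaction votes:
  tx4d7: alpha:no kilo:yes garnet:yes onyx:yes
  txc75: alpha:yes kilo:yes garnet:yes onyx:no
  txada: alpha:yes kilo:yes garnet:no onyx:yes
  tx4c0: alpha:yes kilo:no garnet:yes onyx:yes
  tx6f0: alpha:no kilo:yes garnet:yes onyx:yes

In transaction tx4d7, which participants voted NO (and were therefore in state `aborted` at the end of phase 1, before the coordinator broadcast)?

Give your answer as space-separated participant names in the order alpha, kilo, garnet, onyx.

Txn tx4d7 phase 1: alpha no -> aborted; kilo yes -> prepared; garnet yes -> prepared; onyx yes -> prepared

Answer: alpha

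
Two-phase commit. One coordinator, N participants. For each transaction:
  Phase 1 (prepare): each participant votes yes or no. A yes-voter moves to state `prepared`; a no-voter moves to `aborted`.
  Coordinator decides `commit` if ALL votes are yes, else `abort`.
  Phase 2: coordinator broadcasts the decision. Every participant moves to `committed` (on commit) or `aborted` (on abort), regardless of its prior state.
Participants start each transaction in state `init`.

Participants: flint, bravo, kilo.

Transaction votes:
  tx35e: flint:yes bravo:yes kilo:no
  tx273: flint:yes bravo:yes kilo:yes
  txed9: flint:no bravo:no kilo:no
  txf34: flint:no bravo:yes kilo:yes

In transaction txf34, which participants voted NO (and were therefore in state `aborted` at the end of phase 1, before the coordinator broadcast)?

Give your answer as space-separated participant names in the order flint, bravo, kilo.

Txn txf34 phase 1: flint no -> aborted; bravo yes -> prepared; kilo yes -> prepared

Answer: flint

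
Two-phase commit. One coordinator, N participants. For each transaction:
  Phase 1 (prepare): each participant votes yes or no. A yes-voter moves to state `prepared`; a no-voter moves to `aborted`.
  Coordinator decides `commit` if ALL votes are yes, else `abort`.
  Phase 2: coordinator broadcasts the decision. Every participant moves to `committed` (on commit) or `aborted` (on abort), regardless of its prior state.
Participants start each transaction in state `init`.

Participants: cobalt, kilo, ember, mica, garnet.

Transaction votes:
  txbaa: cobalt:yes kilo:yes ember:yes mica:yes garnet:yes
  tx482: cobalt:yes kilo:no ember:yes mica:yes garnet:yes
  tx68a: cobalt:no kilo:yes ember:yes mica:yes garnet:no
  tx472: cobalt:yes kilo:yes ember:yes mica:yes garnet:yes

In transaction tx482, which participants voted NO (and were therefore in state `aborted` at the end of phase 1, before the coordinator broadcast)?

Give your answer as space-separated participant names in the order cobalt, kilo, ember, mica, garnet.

Answer: kilo

Derivation:
Txn tx482 phase 1: cobalt yes -> prepared; kilo no -> aborted; ember yes -> prepared; mica yes -> prepared; garnet yes -> prepared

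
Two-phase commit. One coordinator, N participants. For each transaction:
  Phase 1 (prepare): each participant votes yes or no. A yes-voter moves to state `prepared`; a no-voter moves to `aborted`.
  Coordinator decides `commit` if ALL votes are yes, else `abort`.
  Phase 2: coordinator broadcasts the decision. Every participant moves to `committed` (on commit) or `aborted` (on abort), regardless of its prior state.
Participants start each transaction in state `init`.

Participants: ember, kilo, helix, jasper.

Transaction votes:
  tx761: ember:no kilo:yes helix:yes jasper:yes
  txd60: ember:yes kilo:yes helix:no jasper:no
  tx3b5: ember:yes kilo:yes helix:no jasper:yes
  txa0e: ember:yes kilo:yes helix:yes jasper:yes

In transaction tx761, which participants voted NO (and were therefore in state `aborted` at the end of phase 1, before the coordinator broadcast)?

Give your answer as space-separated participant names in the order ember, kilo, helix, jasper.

Txn tx761 phase 1: ember no -> aborted; kilo yes -> prepared; helix yes -> prepared; jasper yes -> prepared

Answer: ember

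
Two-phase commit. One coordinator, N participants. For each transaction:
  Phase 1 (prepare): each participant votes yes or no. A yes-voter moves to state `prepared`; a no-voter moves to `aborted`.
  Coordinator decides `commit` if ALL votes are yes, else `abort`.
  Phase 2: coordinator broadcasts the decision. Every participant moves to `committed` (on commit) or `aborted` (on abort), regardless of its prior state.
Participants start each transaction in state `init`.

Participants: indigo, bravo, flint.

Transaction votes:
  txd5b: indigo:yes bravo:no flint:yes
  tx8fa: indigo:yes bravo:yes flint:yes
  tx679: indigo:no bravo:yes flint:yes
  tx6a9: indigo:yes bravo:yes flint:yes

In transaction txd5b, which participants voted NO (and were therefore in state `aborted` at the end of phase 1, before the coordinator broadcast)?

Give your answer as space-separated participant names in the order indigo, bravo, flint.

Txn txd5b phase 1: indigo yes -> prepared; bravo no -> aborted; flint yes -> prepared

Answer: bravo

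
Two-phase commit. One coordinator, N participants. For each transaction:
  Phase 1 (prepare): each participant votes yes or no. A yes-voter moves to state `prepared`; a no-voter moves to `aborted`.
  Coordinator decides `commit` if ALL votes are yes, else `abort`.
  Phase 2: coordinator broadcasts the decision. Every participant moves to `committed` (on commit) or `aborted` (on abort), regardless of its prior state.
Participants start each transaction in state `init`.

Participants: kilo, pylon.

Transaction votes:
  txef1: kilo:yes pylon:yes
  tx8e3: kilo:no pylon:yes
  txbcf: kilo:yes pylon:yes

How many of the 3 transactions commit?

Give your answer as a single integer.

txef1: all yes -> commit (commits=1)
tx8e3: no from kilo -> abort (commits=1)
txbcf: all yes -> commit (commits=2)

Answer: 2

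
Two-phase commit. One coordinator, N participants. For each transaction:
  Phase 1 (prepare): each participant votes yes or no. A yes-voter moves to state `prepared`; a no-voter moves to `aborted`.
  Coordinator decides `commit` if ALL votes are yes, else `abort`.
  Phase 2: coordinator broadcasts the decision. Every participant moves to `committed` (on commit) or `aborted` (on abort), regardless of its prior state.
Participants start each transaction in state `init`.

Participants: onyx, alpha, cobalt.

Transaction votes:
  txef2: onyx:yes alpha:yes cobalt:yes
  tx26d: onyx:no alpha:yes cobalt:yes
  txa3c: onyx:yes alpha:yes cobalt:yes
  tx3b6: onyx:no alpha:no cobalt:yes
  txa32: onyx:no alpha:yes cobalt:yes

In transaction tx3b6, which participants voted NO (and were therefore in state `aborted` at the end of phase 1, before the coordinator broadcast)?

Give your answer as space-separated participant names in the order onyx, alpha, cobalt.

Answer: onyx alpha

Derivation:
Txn tx3b6 phase 1: onyx no -> aborted; alpha no -> aborted; cobalt yes -> prepared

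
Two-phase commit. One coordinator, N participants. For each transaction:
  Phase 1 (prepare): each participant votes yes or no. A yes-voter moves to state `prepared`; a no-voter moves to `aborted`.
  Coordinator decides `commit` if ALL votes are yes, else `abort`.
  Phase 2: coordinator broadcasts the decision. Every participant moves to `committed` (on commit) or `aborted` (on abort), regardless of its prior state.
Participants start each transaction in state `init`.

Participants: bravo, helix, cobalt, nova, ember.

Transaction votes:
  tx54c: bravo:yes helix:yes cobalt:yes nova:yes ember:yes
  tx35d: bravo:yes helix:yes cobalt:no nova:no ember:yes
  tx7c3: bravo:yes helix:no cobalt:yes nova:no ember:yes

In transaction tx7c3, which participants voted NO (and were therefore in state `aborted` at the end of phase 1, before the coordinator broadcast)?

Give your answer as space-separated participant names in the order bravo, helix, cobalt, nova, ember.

Answer: helix nova

Derivation:
Txn tx7c3 phase 1: bravo yes -> prepared; helix no -> aborted; cobalt yes -> prepared; nova no -> aborted; ember yes -> prepared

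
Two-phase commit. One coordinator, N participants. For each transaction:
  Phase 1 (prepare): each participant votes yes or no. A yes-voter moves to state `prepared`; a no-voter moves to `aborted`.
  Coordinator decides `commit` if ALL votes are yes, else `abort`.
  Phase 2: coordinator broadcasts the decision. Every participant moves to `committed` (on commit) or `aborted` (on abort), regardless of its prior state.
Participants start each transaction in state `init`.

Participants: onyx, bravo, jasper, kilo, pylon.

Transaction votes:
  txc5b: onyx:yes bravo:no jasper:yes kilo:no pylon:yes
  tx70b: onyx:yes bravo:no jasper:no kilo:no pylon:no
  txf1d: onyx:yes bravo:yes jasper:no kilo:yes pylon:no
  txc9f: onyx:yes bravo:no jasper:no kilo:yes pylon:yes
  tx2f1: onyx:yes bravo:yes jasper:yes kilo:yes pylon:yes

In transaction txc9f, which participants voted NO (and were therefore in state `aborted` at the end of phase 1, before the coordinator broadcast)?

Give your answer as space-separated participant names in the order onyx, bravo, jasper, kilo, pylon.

Txn txc9f phase 1: onyx yes -> prepared; bravo no -> aborted; jasper no -> aborted; kilo yes -> prepared; pylon yes -> prepared

Answer: bravo jasper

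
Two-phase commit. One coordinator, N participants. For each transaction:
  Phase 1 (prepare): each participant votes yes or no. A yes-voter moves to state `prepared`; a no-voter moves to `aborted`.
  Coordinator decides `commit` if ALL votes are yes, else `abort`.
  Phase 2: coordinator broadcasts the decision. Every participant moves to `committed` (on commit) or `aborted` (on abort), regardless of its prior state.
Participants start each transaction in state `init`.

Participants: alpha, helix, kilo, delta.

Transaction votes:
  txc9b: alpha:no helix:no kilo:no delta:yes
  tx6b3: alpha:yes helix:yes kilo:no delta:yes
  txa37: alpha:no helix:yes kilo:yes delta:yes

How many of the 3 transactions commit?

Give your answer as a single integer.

txc9b: no from alpha, helix, kilo -> abort (commits=0)
tx6b3: no from kilo -> abort (commits=0)
txa37: no from alpha -> abort (commits=0)

Answer: 0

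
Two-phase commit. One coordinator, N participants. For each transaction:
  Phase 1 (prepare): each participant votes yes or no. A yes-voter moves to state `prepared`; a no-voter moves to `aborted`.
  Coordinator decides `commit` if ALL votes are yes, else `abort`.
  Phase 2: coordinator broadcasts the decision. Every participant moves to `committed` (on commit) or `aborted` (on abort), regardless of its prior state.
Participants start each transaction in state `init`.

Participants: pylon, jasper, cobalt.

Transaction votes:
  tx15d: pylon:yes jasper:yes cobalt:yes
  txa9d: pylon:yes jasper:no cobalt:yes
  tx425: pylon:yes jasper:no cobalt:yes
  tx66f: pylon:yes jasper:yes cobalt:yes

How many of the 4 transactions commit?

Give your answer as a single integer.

Answer: 2

Derivation:
tx15d: all yes -> commit (commits=1)
txa9d: no from jasper -> abort (commits=1)
tx425: no from jasper -> abort (commits=1)
tx66f: all yes -> commit (commits=2)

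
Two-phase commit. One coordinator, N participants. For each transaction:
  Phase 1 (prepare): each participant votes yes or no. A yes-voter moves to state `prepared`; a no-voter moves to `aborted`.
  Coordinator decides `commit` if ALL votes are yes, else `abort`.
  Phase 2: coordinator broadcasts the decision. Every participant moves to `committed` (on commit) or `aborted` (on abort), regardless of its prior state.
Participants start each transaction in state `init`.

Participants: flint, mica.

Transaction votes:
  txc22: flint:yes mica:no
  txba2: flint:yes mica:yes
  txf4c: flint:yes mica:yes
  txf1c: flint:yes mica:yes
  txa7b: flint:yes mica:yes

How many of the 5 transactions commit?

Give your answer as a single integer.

txc22: no from mica -> abort (commits=0)
txba2: all yes -> commit (commits=1)
txf4c: all yes -> commit (commits=2)
txf1c: all yes -> commit (commits=3)
txa7b: all yes -> commit (commits=4)

Answer: 4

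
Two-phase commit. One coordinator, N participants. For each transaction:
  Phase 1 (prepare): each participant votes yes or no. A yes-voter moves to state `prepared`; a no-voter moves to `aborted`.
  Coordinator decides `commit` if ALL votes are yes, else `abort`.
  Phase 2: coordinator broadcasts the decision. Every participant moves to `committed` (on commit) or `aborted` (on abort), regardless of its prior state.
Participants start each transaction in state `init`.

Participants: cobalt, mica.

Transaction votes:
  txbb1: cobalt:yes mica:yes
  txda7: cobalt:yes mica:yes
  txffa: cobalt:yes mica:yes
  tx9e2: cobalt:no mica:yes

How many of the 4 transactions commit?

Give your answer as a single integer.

Answer: 3

Derivation:
txbb1: all yes -> commit (commits=1)
txda7: all yes -> commit (commits=2)
txffa: all yes -> commit (commits=3)
tx9e2: no from cobalt -> abort (commits=3)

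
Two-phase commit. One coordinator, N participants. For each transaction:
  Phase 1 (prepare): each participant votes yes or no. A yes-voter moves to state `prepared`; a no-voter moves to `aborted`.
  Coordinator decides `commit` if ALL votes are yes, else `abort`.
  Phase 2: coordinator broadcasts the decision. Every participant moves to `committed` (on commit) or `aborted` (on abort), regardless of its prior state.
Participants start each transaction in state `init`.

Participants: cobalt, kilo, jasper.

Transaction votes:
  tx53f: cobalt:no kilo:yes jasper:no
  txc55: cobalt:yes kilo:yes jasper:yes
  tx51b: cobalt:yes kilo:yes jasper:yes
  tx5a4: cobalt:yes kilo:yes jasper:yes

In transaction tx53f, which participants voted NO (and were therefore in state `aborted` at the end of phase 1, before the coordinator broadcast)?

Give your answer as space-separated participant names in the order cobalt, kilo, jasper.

Txn tx53f phase 1: cobalt no -> aborted; kilo yes -> prepared; jasper no -> aborted

Answer: cobalt jasper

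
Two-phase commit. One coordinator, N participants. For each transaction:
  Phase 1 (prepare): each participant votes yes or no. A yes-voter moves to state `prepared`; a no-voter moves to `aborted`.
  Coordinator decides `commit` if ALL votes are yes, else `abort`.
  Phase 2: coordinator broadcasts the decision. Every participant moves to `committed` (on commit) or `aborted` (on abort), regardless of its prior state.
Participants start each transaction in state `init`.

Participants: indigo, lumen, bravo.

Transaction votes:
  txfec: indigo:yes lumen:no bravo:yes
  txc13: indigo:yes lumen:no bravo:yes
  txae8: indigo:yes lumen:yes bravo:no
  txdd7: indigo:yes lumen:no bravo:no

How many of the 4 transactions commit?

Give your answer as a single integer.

Answer: 0

Derivation:
txfec: no from lumen -> abort (commits=0)
txc13: no from lumen -> abort (commits=0)
txae8: no from bravo -> abort (commits=0)
txdd7: no from lumen, bravo -> abort (commits=0)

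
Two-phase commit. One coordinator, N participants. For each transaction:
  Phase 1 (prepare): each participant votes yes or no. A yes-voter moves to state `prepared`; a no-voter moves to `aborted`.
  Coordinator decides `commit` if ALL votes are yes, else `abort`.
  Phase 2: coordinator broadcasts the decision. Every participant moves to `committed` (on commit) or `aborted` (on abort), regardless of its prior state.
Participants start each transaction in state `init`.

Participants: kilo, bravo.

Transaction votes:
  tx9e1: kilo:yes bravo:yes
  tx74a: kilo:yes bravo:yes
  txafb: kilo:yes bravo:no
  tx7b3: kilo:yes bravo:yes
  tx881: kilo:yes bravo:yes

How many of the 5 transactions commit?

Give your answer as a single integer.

Answer: 4

Derivation:
tx9e1: all yes -> commit (commits=1)
tx74a: all yes -> commit (commits=2)
txafb: no from bravo -> abort (commits=2)
tx7b3: all yes -> commit (commits=3)
tx881: all yes -> commit (commits=4)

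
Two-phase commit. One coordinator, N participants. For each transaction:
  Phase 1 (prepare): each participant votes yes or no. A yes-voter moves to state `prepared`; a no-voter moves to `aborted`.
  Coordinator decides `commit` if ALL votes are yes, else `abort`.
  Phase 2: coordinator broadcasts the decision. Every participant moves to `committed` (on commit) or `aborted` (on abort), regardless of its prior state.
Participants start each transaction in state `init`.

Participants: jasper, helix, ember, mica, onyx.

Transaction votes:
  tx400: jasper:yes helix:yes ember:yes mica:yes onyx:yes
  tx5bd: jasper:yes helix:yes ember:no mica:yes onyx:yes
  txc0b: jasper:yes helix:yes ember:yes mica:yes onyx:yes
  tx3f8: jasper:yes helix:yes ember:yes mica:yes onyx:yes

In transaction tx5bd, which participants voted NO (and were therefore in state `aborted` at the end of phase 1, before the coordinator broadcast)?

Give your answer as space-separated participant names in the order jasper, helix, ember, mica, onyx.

Answer: ember

Derivation:
Txn tx5bd phase 1: jasper yes -> prepared; helix yes -> prepared; ember no -> aborted; mica yes -> prepared; onyx yes -> prepared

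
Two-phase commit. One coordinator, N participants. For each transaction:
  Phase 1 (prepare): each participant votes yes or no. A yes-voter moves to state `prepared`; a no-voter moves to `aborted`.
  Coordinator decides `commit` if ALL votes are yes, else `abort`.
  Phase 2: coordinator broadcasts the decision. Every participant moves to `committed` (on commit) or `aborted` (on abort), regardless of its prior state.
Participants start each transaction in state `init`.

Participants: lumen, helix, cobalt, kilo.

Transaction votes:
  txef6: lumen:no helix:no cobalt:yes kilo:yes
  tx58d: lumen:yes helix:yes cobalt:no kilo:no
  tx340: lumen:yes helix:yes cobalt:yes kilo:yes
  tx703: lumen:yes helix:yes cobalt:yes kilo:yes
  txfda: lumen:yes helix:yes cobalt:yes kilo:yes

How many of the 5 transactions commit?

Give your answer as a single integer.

txef6: no from lumen, helix -> abort (commits=0)
tx58d: no from cobalt, kilo -> abort (commits=0)
tx340: all yes -> commit (commits=1)
tx703: all yes -> commit (commits=2)
txfda: all yes -> commit (commits=3)

Answer: 3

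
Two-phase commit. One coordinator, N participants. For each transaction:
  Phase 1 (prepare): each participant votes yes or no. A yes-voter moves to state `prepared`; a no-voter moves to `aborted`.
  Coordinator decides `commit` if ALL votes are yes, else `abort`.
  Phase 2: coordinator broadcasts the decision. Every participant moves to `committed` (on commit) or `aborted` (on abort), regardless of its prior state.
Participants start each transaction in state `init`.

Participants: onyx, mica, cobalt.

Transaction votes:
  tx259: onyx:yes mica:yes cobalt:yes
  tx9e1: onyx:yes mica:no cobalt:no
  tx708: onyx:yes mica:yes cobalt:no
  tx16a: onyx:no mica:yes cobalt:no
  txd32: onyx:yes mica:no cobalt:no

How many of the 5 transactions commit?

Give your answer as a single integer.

Answer: 1

Derivation:
tx259: all yes -> commit (commits=1)
tx9e1: no from mica, cobalt -> abort (commits=1)
tx708: no from cobalt -> abort (commits=1)
tx16a: no from onyx, cobalt -> abort (commits=1)
txd32: no from mica, cobalt -> abort (commits=1)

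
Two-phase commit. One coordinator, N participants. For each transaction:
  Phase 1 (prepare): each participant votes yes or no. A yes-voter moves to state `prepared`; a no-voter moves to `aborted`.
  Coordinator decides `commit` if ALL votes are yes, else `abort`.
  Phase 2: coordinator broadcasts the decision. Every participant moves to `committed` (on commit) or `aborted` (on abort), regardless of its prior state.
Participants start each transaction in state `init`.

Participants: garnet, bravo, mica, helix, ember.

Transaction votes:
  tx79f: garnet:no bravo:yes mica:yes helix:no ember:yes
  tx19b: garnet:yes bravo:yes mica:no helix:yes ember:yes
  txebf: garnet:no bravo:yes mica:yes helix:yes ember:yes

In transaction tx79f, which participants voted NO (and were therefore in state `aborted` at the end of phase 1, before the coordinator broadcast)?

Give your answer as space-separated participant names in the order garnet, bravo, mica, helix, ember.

Answer: garnet helix

Derivation:
Txn tx79f phase 1: garnet no -> aborted; bravo yes -> prepared; mica yes -> prepared; helix no -> aborted; ember yes -> prepared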